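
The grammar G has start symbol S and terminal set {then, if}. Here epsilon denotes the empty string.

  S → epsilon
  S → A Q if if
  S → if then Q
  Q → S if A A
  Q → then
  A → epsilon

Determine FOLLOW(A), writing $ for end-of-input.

FIRST(A): from A→epsilon we get {epsilon}. So FIRST(A) = {epsilon}.
FIRST(S): from S→epsilon we get {epsilon}; from S→A Q if if we get {if, then}; from S→if then Q we get {if}. So FIRST(S) = {epsilon, if, then}.
FIRST(Q): from Q→S if A A we get {if, then}; from Q→then we get {then}. So FIRST(Q) = {if, then}.
FOLLOW(S) includes $ since S is the start symbol.
FOLLOW(S): in Q→S if A A, S is followed by if A A with FIRST {if}. Thus FOLLOW(S) = {$, if}.
FOLLOW(Q): in S→A Q if if, Q is followed by if if with FIRST {if}; in S→if then Q, the suffix after Q is empty, so FOLLOW(Q) ⊇ FOLLOW(S) = {$, if}. Thus FOLLOW(Q) = {$, if}.
FOLLOW(A): in S→A Q if if, A is followed by Q if if with FIRST {if, then}; in Q→S if A A (occurrence 1), A is followed by A with FIRST {epsilon}; in Q→S if A A (occurrence 1), the suffix after A is nullable, so FOLLOW(A) ⊇ FOLLOW(Q) = {$, if}; in Q→S if A A (occurrence 2), the suffix after A is empty, so FOLLOW(A) ⊇ FOLLOW(Q) = {$, if}. Thus FOLLOW(A) = {$, if, then}.

{$, if, then}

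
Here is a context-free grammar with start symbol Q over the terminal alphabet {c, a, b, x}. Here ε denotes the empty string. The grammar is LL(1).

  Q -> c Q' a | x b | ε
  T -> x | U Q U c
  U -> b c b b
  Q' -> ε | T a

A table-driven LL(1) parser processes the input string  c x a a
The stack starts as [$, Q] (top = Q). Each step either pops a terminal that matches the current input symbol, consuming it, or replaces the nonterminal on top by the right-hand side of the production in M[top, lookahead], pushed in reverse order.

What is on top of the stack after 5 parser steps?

step 1: stack=$ Q  input=c x a a $  — expand Q -> c Q' a
step 2: stack=$ a Q' c  input=c x a a $  — match c
step 3: stack=$ a Q'  input=x a a $  — expand Q' -> T a
step 4: stack=$ a a T  input=x a a $  — expand T -> x
step 5: stack=$ a a x  input=x a a $  — match x
Stack after step 5: $ a a (top = a).

a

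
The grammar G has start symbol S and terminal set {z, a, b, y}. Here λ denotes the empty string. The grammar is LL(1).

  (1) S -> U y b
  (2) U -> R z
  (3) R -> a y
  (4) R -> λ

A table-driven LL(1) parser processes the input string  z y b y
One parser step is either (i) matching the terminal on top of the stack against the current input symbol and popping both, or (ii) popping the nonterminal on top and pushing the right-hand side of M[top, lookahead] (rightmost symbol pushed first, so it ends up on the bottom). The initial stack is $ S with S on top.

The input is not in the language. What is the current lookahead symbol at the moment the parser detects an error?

y

step 1: stack=$ S  input=z y b y $  — expand S -> U y b
step 2: stack=$ b y U  input=z y b y $  — expand U -> R z
step 3: stack=$ b y z R  input=z y b y $  — expand R -> λ
step 4: stack=$ b y z  input=z y b y $  — match z
step 5: stack=$ b y  input=y b y $  — match y
step 6: stack=$ b  input=b y $  — match b
step 7: stack=$  input=y $  — error: stack empty but input remains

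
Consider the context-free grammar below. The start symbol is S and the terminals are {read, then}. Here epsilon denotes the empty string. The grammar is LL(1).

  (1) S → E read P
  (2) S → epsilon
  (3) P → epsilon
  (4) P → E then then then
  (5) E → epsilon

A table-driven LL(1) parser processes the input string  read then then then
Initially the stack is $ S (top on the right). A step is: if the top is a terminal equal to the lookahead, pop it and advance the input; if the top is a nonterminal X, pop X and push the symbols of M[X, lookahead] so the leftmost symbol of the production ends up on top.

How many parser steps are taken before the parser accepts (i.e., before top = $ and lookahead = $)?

8

step 1: stack=$ S  input=read then then then $  — expand S → E read P
step 2: stack=$ P read E  input=read then then then $  — expand E → epsilon
step 3: stack=$ P read  input=read then then then $  — match read
step 4: stack=$ P  input=then then then $  — expand P → E then then then
step 5: stack=$ then then then E  input=then then then $  — expand E → epsilon
step 6: stack=$ then then then  input=then then then $  — match then
step 7: stack=$ then then  input=then then $  — match then
step 8: stack=$ then  input=then $  — match then
Accept reached after 8 steps.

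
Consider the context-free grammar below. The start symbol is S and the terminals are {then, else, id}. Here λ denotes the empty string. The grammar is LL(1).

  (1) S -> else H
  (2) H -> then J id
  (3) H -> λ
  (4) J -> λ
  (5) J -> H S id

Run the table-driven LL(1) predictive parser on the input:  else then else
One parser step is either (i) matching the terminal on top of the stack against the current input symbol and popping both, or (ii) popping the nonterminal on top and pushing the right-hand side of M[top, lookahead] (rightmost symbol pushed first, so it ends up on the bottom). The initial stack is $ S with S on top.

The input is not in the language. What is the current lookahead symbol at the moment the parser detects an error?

step 1: stack=$ S  input=else then else $  — expand S -> else H
step 2: stack=$ H else  input=else then else $  — match else
step 3: stack=$ H  input=then else $  — expand H -> then J id
step 4: stack=$ id J then  input=then else $  — match then
step 5: stack=$ id J  input=else $  — expand J -> H S id
step 6: stack=$ id id S H  input=else $  — expand H -> λ
step 7: stack=$ id id S  input=else $  — expand S -> else H
step 8: stack=$ id id H else  input=else $  — match else
step 9: stack=$ id id H  input=$  — expand H -> λ
step 10: stack=$ id id  input=$  — error: top is terminal id but lookahead is $

$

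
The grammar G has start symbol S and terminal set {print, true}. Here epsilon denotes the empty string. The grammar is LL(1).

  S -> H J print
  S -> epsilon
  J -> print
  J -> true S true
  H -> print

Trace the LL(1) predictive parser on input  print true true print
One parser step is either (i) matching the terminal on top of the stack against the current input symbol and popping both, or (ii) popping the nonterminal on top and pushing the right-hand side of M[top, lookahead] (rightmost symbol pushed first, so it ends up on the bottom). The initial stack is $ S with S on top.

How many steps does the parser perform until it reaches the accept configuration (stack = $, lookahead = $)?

8

     Stack                Input                    Action
  1  $ S                  print true true print $  expand S -> H J print
  2  $ print J H          print true true print $  expand H -> print
  3  $ print J print      print true true print $  match print
  4  $ print J            true true print $        expand J -> true S true
  5  $ print true S true  true true print $        match true
  6  $ print true S       true print $             expand S -> epsilon
  7  $ print true         true print $             match true
  8  $ print              print $                  match print
Accept reached after 8 steps.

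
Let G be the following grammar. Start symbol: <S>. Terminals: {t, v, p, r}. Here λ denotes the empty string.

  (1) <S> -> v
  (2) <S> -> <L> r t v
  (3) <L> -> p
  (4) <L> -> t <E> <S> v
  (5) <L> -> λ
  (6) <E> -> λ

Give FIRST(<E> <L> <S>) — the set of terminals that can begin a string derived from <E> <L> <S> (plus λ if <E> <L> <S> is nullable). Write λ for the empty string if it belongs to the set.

FIRST(<L>) = {λ, p, t}
FIRST(<E>) = {λ}
FIRST(<S>) = {p, r, t, v}  (via <L> r t v)
FIRST(<E> <L> <S>): take FIRST of each symbol in turn, carrying on past any symbol whose FIRST contains λ; result {p, r, t, v}.

{p, r, t, v}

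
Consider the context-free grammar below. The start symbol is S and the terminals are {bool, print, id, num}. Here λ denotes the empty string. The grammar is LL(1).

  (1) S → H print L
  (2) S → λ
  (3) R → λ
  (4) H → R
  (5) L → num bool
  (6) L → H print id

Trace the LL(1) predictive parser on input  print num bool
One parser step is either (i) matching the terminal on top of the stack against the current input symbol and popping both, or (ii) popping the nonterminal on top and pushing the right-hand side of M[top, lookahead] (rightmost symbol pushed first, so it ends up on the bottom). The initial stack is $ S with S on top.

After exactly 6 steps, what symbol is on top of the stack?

step 1: stack=$ S  input=print num bool $  — expand S → H print L
step 2: stack=$ L print H  input=print num bool $  — expand H → R
step 3: stack=$ L print R  input=print num bool $  — expand R → λ
step 4: stack=$ L print  input=print num bool $  — match print
step 5: stack=$ L  input=num bool $  — expand L → num bool
step 6: stack=$ bool num  input=num bool $  — match num
Stack after step 6: $ bool (top = bool).

bool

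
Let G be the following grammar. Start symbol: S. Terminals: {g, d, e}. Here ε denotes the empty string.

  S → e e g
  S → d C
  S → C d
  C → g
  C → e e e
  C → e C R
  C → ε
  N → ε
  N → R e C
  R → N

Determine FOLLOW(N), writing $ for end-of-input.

FIRST(C): from C→g we get {g}; from C→e e e we get {e}; from C→e C R we get {e}; from C→ε we get {ε}. So FIRST(C) = {ε, e, g}.
FIRST(S): from S→e e g we get {e}; from S→d C we get {d}; from S→C d we get {d, e, g}. So FIRST(S) = {d, e, g}.
FIRST(N): from N→ε we get {ε}; from N→R e C we get {e}. So FIRST(N) = {ε, e}.
FIRST(R): from R→N we get {ε, e}. So FIRST(R) = {ε, e}.
FOLLOW(S) includes $ since S is the start symbol.
FOLLOW(S): S appears on no right-hand side. Thus FOLLOW(S) = {$}.
FOLLOW(C): in S→d C, the suffix after C is empty, so FOLLOW(C) ⊇ FOLLOW(S) = {$}; in S→C d, C is followed by d with FIRST {d}; in C→e C R, C is followed by R with FIRST {ε, e}; in C→e C R, the suffix after C is nullable (adds nothing new); in N→R e C, the suffix after C is empty, so FOLLOW(C) ⊇ FOLLOW(N) = {$, d, e}. Thus FOLLOW(C) = {$, d, e}.
FOLLOW(R): in C→e C R, the suffix after R is empty, so FOLLOW(R) ⊇ FOLLOW(C) = {$, d, e}; in N→R e C, R is followed by e C with FIRST {e}. Thus FOLLOW(R) = {$, d, e}.
FOLLOW(N): in R→N, the suffix after N is empty, so FOLLOW(N) ⊇ FOLLOW(R) = {$, d, e}. Thus FOLLOW(N) = {$, d, e}.

{$, d, e}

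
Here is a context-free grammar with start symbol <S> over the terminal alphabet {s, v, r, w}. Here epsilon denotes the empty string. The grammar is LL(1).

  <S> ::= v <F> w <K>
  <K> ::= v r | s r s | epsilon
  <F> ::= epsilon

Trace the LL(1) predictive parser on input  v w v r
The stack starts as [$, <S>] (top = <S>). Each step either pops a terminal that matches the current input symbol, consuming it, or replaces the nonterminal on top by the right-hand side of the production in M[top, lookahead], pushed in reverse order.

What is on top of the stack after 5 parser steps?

step 1: stack=$ <S>  input=v w v r $  — expand <S> ::= v <F> w <K>
step 2: stack=$ <K> w <F> v  input=v w v r $  — match v
step 3: stack=$ <K> w <F>  input=w v r $  — expand <F> ::= epsilon
step 4: stack=$ <K> w  input=w v r $  — match w
step 5: stack=$ <K>  input=v r $  — expand <K> ::= v r
Stack after step 5: $ r v (top = v).

v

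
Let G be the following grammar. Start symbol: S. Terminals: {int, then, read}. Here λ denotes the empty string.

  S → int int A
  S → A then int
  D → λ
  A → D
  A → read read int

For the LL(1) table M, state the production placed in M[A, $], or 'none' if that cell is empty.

A → D

FIRST(D) = {λ}
FIRST(A) = {λ, read}  (via D)
FIRST(S) = {int, read, then}  (via A then int)
FOLLOW(S) includes $ since S is the start symbol.
FOLLOW(S): S appears on no right-hand side. Thus FOLLOW(S) = {$}.
FOLLOW(A): in S→int int A, the suffix after A is empty, so FOLLOW(A) ⊇ FOLLOW(S) = {$}; in S→A then int, A is followed by then int with FIRST {then}. Thus FOLLOW(A) = {$, then}.
For A → D: FIRST(D) = {λ}, so it goes in M[A, t] for t ∈ {}; since λ ∈ FIRST, also for every t ∈ FOLLOW(A) = {$, then}.
For A → read read int: FIRST(read read int) = {read}, so it goes in M[A, t] for t ∈ {read}.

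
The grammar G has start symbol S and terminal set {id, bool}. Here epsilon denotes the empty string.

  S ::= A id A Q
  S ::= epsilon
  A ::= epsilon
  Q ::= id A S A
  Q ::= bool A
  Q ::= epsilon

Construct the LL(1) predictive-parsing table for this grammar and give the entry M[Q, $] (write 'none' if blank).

Q ::= epsilon

FIRST(A): from A::=epsilon we get {epsilon}. So FIRST(A) = {epsilon}.
FIRST(Q): from Q::=id A S A we get {id}; from Q::=bool A we get {bool}; from Q::=epsilon we get {epsilon}. So FIRST(Q) = {epsilon, bool, id}.
FIRST(S): from S::=A id A Q we get {id}; from S::=epsilon we get {epsilon}. So FIRST(S) = {epsilon, id}.
FOLLOW(S) includes $ since S is the start symbol.
FOLLOW(S): in Q::=id A S A, S is followed by A with FIRST {epsilon}; in Q::=id A S A, the suffix after S is nullable, so FOLLOW(S) ⊇ FOLLOW(Q) = {$}. Thus FOLLOW(S) = {$}.
FOLLOW(Q): in S::=A id A Q, the suffix after Q is empty, so FOLLOW(Q) ⊇ FOLLOW(S) = {$}. Thus FOLLOW(Q) = {$}.
For Q ::= id A S A: FIRST(id A S A) = {id}, so it goes in M[Q, t] for t ∈ {id}.
For Q ::= bool A: FIRST(bool A) = {bool}, so it goes in M[Q, t] for t ∈ {bool}.
For Q ::= epsilon: FIRST(epsilon) = {epsilon}, so it goes in M[Q, t] for t ∈ {}; since epsilon ∈ FIRST, also for every t ∈ FOLLOW(Q) = {$}.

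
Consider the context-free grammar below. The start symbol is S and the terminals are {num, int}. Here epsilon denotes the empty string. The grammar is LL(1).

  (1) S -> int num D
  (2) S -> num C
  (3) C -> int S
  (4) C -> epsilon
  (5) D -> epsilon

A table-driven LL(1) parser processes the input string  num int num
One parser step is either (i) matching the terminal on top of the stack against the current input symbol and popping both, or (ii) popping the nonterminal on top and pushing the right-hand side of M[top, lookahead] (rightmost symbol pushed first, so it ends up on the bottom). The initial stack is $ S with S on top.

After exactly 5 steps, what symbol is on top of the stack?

     Stack    Input          Action
  1  $ S      num int num $  expand S -> num C
  2  $ C num  num int num $  match num
  3  $ C      int num $      expand C -> int S
  4  $ S int  int num $      match int
  5  $ S      num $          expand S -> num C
Stack after step 5: $ C num (top = num).

num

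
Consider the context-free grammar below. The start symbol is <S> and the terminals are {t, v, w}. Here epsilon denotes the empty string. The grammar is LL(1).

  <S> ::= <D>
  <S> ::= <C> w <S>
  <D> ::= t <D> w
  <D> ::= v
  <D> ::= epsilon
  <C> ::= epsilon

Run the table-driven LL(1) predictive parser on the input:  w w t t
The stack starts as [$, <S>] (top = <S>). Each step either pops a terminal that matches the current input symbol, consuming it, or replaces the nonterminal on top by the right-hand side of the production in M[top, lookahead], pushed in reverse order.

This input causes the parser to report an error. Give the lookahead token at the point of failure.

$

step 1: stack=$ <S>  input=w w t t $  — expand <S> ::= <C> w <S>
step 2: stack=$ <S> w <C>  input=w w t t $  — expand <C> ::= epsilon
step 3: stack=$ <S> w  input=w w t t $  — match w
step 4: stack=$ <S>  input=w t t $  — expand <S> ::= <C> w <S>
step 5: stack=$ <S> w <C>  input=w t t $  — expand <C> ::= epsilon
step 6: stack=$ <S> w  input=w t t $  — match w
step 7: stack=$ <S>  input=t t $  — expand <S> ::= <D>
step 8: stack=$ <D>  input=t t $  — expand <D> ::= t <D> w
step 9: stack=$ w <D> t  input=t t $  — match t
step 10: stack=$ w <D>  input=t $  — expand <D> ::= t <D> w
step 11: stack=$ w w <D> t  input=t $  — match t
step 12: stack=$ w w <D>  input=$  — expand <D> ::= epsilon
step 13: stack=$ w w  input=$  — error: top is terminal w but lookahead is $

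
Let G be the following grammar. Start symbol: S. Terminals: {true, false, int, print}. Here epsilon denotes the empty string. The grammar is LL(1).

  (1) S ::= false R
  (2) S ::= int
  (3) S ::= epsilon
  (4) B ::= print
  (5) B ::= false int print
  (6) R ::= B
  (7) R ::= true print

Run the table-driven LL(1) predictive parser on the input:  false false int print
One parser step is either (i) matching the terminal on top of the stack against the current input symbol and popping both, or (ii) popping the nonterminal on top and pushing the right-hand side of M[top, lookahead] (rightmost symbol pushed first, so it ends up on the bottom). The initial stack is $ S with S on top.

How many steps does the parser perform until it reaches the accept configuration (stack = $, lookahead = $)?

7

     Stack              Input                    Action
  1  $ S                false false int print $  expand S ::= false R
  2  $ R false          false false int print $  match false
  3  $ R                false int print $        expand R ::= B
  4  $ B                false int print $        expand B ::= false int print
  5  $ print int false  false int print $        match false
  6  $ print int        int print $              match int
  7  $ print            print $                  match print
Accept reached after 7 steps.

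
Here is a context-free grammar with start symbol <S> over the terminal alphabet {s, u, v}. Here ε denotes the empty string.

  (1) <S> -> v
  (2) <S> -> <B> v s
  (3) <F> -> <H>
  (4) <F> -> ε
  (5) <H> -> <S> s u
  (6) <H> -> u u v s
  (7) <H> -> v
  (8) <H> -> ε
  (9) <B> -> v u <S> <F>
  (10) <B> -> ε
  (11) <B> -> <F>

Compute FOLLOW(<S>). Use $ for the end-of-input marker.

FIRST(<S>) = {u, v}  (via <B> v s)
FIRST(<H>) = {ε, u, v}  (via <S> s u)
FIRST(<F>) = {ε, u, v}  (via <H>)
FIRST(<B>) = {ε, u, v}  (via <F>)
FOLLOW(<S>) includes $ since <S> is the start symbol.
FOLLOW(<B>): in <S>-><B> v s, <B> is followed by v s with FIRST {v}. Thus FOLLOW(<B>) = {v}.
FOLLOW(<S>): in <H>-><S> s u, <S> is followed by s u with FIRST {s}; in <B>->v u <S> <F>, <S> is followed by <F> with FIRST {ε, u, v}; in <B>->v u <S> <F>, the suffix after <S> is nullable, so FOLLOW(<S>) ⊇ FOLLOW(<B>) = {v}. Thus FOLLOW(<S>) = {$, s, u, v}.
FOLLOW(<F>): in <B>->v u <S> <F>, the suffix after <F> is empty, so FOLLOW(<F>) ⊇ FOLLOW(<B>) = {v}; in <B>-><F>, the suffix after <F> is empty, so FOLLOW(<F>) ⊇ FOLLOW(<B>) = {v}. Thus FOLLOW(<F>) = {v}.
FOLLOW(<H>): in <F>-><H>, the suffix after <H> is empty, so FOLLOW(<H>) ⊇ FOLLOW(<F>) = {v}. Thus FOLLOW(<H>) = {v}.

{$, s, u, v}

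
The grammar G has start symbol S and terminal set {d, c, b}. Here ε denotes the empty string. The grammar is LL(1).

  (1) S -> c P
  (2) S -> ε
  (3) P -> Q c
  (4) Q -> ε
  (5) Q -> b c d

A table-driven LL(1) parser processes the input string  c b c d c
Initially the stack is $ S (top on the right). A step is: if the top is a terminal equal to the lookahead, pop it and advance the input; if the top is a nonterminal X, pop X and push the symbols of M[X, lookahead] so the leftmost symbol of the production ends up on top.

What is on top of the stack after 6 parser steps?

     Stack      Input        Action
  1  $ S        c b c d c $  expand S -> c P
  2  $ P c      c b c d c $  match c
  3  $ P        b c d c $    expand P -> Q c
  4  $ c Q      b c d c $    expand Q -> b c d
  5  $ c d c b  b c d c $    match b
  6  $ c d c    c d c $      match c
Stack after step 6: $ c d (top = d).

d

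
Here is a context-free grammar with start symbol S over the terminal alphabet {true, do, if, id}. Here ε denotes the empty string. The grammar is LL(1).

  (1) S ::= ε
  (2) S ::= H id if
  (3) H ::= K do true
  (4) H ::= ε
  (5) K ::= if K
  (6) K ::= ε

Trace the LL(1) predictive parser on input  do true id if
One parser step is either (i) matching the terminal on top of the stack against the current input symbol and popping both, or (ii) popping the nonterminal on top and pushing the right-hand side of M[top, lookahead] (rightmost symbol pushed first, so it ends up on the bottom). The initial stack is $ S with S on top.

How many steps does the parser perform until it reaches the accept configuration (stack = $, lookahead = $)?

step 1: stack=$ S  input=do true id if $  — expand S ::= H id if
step 2: stack=$ if id H  input=do true id if $  — expand H ::= K do true
step 3: stack=$ if id true do K  input=do true id if $  — expand K ::= ε
step 4: stack=$ if id true do  input=do true id if $  — match do
step 5: stack=$ if id true  input=true id if $  — match true
step 6: stack=$ if id  input=id if $  — match id
step 7: stack=$ if  input=if $  — match if
Accept reached after 7 steps.

7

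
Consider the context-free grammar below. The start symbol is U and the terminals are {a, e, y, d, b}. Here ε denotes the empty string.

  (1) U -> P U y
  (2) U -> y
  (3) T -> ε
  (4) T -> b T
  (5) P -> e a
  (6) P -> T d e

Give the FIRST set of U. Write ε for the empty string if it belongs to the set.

{b, d, e, y}

FIRST(T) = {ε, b}
FIRST(P) = {b, d, e}  (via T d e)
FIRST(U) = {b, d, e, y}  (via P U y)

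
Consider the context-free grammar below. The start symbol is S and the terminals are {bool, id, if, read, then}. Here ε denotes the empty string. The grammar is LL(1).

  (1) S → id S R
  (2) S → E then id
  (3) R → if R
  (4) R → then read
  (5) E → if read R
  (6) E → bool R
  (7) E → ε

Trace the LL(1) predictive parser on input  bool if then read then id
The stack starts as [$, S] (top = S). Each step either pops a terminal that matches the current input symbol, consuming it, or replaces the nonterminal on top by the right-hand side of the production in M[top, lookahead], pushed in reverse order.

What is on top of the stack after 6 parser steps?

step 1: stack=$ S  input=bool if then read then id $  — expand S → E then id
step 2: stack=$ id then E  input=bool if then read then id $  — expand E → bool R
step 3: stack=$ id then R bool  input=bool if then read then id $  — match bool
step 4: stack=$ id then R  input=if then read then id $  — expand R → if R
step 5: stack=$ id then R if  input=if then read then id $  — match if
step 6: stack=$ id then R  input=then read then id $  — expand R → then read
Stack after step 6: $ id then read then (top = then).

then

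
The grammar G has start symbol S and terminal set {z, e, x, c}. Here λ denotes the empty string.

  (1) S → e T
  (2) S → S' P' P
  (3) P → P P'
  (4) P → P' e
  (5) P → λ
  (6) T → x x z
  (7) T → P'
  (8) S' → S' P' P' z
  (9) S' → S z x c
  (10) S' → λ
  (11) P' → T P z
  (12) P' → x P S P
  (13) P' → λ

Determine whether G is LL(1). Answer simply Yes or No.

FIRST(S) = {λ, e, x, z}
FIRST(P) = {λ, e, x, z}
FIRST(T) = {λ, e, x, z}
FIRST(S') = {λ, e, x, z}
FIRST(P') = {λ, e, x, z}
FOLLOW(S) = {$, e, x, z}
FOLLOW(P) = {$, e, x, z}
FOLLOW(T) = {$, e, x, z}
FOLLOW(S') = {$, e, x, z}
FOLLOW(P') = {$, e, x, z}
Cell M[P, $] receives both P → P P' and P → λ — the grammar is not LL(1).

No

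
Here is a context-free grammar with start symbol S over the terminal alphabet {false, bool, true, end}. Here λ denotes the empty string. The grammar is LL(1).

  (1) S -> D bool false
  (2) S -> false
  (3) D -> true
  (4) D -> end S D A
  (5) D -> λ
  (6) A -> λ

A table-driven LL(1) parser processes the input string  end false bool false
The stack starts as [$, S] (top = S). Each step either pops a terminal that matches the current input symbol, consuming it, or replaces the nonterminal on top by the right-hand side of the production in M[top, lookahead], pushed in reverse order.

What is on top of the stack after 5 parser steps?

     Stack                   Input                   Action
  1  $ S                     end false bool false $  expand S -> D bool false
  2  $ false bool D          end false bool false $  expand D -> end S D A
  3  $ false bool A D S end  end false bool false $  match end
  4  $ false bool A D S      false bool false $      expand S -> false
  5  $ false bool A D false  false bool false $      match false
Stack after step 5: $ false bool A D (top = D).

D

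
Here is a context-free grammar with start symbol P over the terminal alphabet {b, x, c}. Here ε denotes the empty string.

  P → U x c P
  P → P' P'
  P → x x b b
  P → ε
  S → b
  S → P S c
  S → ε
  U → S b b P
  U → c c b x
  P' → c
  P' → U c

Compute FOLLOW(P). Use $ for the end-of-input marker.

FIRST(P) = {ε, b, c, x}  (via U x c P, P' P')
FIRST(S) = {ε, b, c, x}  (via P S c)
FIRST(U) = {b, c, x}  (via S b b P)
FIRST(P') = {b, c, x}  (via U c)
FOLLOW(P) includes $ since P is the start symbol.
FOLLOW(S): in S→P S c, S is followed by c with FIRST {c}; in U→S b b P, S is followed by b b P with FIRST {b}. Thus FOLLOW(S) = {b, c}.
FOLLOW(U): in P→U x c P, U is followed by x c P with FIRST {x}; in P'→U c, U is followed by c with FIRST {c}. Thus FOLLOW(U) = {c, x}.
FOLLOW(P): in P→U x c P, the suffix after P is empty (adds nothing new); in S→P S c, P is followed by S c with FIRST {b, c, x}; in U→S b b P, the suffix after P is empty, so FOLLOW(P) ⊇ FOLLOW(U) = {c, x}. Thus FOLLOW(P) = {$, b, c, x}.
FOLLOW(P'): in P→P' P' (occurrence 1), P' is followed by P' with FIRST {b, c, x}; in P→P' P' (occurrence 2), the suffix after P' is empty, so FOLLOW(P') ⊇ FOLLOW(P) = {$, b, c, x}. Thus FOLLOW(P') = {$, b, c, x}.

{$, b, c, x}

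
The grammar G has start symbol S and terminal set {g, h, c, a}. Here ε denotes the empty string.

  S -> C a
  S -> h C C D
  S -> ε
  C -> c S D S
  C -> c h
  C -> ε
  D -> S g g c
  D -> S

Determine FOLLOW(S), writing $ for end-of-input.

FIRST(C) = {ε, c}
FIRST(S) = {ε, a, c, h}  (via C a)
FIRST(D) = {ε, a, c, g, h}  (via S g g c, S)
FOLLOW(S) includes $ since S is the start symbol.
FOLLOW(S): in C->c S D S (occurrence 1), S is followed by D S with FIRST {ε, a, c, g, h}; in C->c S D S (occurrence 1), the suffix after S is nullable, so FOLLOW(S) ⊇ FOLLOW(C) = {$, a, c, g, h}; in C->c S D S (occurrence 2), the suffix after S is empty, so FOLLOW(S) ⊇ FOLLOW(C) = {$, a, c, g, h}; in D->S g g c, S is followed by g g c with FIRST {g}; in D->S, the suffix after S is empty, so FOLLOW(S) ⊇ FOLLOW(D) = {$, a, c, g, h}. Thus FOLLOW(S) = {$, a, c, g, h}.
FOLLOW(C): in S->C a, C is followed by a with FIRST {a}; in S->h C C D (occurrence 1), C is followed by C D with FIRST {ε, a, c, g, h}; in S->h C C D (occurrence 1), the suffix after C is nullable, so FOLLOW(C) ⊇ FOLLOW(S) = {$, a, c, g, h}; in S->h C C D (occurrence 2), C is followed by D with FIRST {ε, a, c, g, h}; in S->h C C D (occurrence 2), the suffix after C is nullable, so FOLLOW(C) ⊇ FOLLOW(S) = {$, a, c, g, h}. Thus FOLLOW(C) = {$, a, c, g, h}.
FOLLOW(D): in S->h C C D, the suffix after D is empty, so FOLLOW(D) ⊇ FOLLOW(S) = {$, a, c, g, h}; in C->c S D S, D is followed by S with FIRST {ε, a, c, h}; in C->c S D S, the suffix after D is nullable, so FOLLOW(D) ⊇ FOLLOW(C) = {$, a, c, g, h}. Thus FOLLOW(D) = {$, a, c, g, h}.

{$, a, c, g, h}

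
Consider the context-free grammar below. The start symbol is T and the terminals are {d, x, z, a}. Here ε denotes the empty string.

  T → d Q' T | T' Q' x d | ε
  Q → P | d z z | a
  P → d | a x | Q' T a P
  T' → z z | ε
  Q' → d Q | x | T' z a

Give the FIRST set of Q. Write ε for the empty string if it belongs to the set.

FIRST(T'): from T'→z z we get {z}; from T'→ε we get {ε}. So FIRST(T') = {ε, z}.
FIRST(Q'): from Q'→d Q we get {d}; from Q'→x we get {x}; from Q'→T' z a we get {z}. So FIRST(Q') = {d, x, z}.
FIRST(T): from T→d Q' T we get {d}; from T→T' Q' x d we get {d, x, z}; from T→ε we get {ε}. So FIRST(T) = {ε, d, x, z}.
FIRST(P): from P→d we get {d}; from P→a x we get {a}; from P→Q' T a P we get {d, x, z}. So FIRST(P) = {a, d, x, z}.
FIRST(Q): from Q→P we get {a, d, x, z}; from Q→d z z we get {d}; from Q→a we get {a}. So FIRST(Q) = {a, d, x, z}.

{a, d, x, z}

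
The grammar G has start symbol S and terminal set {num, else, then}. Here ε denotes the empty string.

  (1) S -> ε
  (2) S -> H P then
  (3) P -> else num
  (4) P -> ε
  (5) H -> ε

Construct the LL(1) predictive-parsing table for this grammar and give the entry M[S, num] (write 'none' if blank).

none

FIRST(P): from P->else num we get {else}; from P->ε we get {ε}. So FIRST(P) = {ε, else}.
FIRST(H): from H->ε we get {ε}. So FIRST(H) = {ε}.
FIRST(S): from S->ε we get {ε}; from S->H P then we get {else, then}. So FIRST(S) = {ε, else, then}.
FOLLOW(S) includes $ since S is the start symbol.
FOLLOW(S): S appears on no right-hand side. Thus FOLLOW(S) = {$}.
For S -> ε: FIRST(ε) = {ε}, so it goes in M[S, t] for t ∈ {}; since ε ∈ FIRST, also for every t ∈ FOLLOW(S) = {$}.
For S -> H P then: FIRST(H P then) = {else, then}, so it goes in M[S, t] for t ∈ {else, then}.
None of these place a production in M[S, num].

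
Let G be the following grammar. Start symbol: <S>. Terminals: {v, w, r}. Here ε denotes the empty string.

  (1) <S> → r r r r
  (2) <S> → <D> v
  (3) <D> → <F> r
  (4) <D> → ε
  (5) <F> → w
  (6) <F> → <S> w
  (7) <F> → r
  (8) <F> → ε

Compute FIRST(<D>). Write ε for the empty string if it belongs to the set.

FIRST(<S>): from <S>→r r r r we get {r}; from <S>→<D> v we get {r, v, w}. So FIRST(<S>) = {r, v, w}.
FIRST(<F>): from <F>→w we get {w}; from <F>→<S> w we get {r, v, w}; from <F>→r we get {r}; from <F>→ε we get {ε}. So FIRST(<F>) = {ε, r, v, w}.
FIRST(<D>): from <D>→<F> r we get {r, v, w}; from <D>→ε we get {ε}. So FIRST(<D>) = {ε, r, v, w}.

{ε, r, v, w}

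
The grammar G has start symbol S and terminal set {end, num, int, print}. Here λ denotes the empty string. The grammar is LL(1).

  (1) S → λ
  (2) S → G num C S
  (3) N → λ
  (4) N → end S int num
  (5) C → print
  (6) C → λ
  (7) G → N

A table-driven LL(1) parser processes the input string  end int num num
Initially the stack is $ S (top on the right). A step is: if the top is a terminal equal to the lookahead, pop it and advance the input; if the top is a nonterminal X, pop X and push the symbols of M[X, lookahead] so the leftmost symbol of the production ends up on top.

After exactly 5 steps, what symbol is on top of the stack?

     Stack                    Input              Action
  1  $ S                      end int num num $  expand S → G num C S
  2  $ S C num G              end int num num $  expand G → N
  3  $ S C num N              end int num num $  expand N → end S int num
  4  $ S C num num int S end  end int num num $  match end
  5  $ S C num num int S      int num num $      expand S → λ
Stack after step 5: $ S C num num int (top = int).

int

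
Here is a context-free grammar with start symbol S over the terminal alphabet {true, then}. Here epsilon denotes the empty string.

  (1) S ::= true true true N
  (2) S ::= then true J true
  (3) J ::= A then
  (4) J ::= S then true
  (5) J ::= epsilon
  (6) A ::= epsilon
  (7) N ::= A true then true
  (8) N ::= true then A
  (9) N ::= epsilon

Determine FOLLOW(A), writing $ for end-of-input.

{$, then, true}

FIRST(S) = {then, true}
FIRST(A) = {epsilon}
FIRST(J) = {epsilon, then, true}  (via A then, S then true)
FIRST(N) = {epsilon, true}  (via A true then true)
FOLLOW(S) includes $ since S is the start symbol.
FOLLOW(S): in J::=S then true, S is followed by then true with FIRST {then}. Thus FOLLOW(S) = {$, then}.
FOLLOW(J): in S::=then true J true, J is followed by true with FIRST {true}. Thus FOLLOW(J) = {true}.
FOLLOW(N): in S::=true true true N, the suffix after N is empty, so FOLLOW(N) ⊇ FOLLOW(S) = {$, then}. Thus FOLLOW(N) = {$, then}.
FOLLOW(A): in J::=A then, A is followed by then with FIRST {then}; in N::=A true then true, A is followed by true then true with FIRST {true}; in N::=true then A, the suffix after A is empty, so FOLLOW(A) ⊇ FOLLOW(N) = {$, then}. Thus FOLLOW(A) = {$, then, true}.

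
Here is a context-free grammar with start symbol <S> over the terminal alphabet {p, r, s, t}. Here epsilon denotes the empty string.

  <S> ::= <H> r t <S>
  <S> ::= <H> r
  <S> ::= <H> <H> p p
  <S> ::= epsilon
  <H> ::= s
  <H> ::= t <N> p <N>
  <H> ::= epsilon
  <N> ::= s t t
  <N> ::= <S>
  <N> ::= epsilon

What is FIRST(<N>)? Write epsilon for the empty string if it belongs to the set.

{epsilon, p, r, s, t}

FIRST(<H>) = {epsilon, s, t}
FIRST(<S>) = {epsilon, p, r, s, t}  (via <H> r t <S>, <H> r, <H> <H> p p)
FIRST(<N>) = {epsilon, p, r, s, t}  (via <S>)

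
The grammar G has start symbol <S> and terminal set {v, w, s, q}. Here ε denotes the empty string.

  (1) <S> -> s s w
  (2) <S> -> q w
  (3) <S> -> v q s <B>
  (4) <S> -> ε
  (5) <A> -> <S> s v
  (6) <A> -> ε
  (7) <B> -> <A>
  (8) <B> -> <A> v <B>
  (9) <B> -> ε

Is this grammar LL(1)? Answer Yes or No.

FIRST(<S>) = {ε, q, s, v}
FIRST(<A>) = {ε, q, s, v}
FIRST(<B>) = {ε, q, s, v}
FOLLOW(<S>) = {$, s}
FOLLOW(<A>) = {$, s, v}
FOLLOW(<B>) = {$, s}
Cell M[<A>, s] receives both <A> -> <S> s v and <A> -> ε — the grammar is not LL(1).

No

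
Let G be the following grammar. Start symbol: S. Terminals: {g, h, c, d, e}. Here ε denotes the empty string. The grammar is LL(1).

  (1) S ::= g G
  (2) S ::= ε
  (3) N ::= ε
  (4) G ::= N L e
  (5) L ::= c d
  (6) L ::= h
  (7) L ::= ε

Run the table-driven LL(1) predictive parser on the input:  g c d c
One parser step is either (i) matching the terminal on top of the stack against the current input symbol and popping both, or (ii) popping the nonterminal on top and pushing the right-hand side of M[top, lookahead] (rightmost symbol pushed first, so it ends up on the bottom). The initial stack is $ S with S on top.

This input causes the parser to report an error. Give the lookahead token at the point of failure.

     Stack    Input      Action
  1  $ S      g c d c $  expand S ::= g G
  2  $ G g    g c d c $  match g
  3  $ G      c d c $    expand G ::= N L e
  4  $ e L N  c d c $    expand N ::= ε
  5  $ e L    c d c $    expand L ::= c d
  6  $ e d c  c d c $    match c
  7  $ e d    d c $      match d
  8  $ e      c $        error: top is terminal e but lookahead is c

c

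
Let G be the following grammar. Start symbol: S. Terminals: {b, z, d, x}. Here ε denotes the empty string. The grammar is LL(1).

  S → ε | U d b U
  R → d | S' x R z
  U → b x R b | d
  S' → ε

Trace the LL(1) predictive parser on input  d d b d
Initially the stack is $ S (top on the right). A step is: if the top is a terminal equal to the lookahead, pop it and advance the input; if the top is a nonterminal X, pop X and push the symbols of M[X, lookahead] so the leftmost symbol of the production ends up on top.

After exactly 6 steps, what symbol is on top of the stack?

     Stack      Input      Action
  1  $ S        d d b d $  expand S → U d b U
  2  $ U b d U  d d b d $  expand U → d
  3  $ U b d d  d d b d $  match d
  4  $ U b d    d b d $    match d
  5  $ U b      b d $      match b
  6  $ U        d $        expand U → d
Stack after step 6: $ d (top = d).

d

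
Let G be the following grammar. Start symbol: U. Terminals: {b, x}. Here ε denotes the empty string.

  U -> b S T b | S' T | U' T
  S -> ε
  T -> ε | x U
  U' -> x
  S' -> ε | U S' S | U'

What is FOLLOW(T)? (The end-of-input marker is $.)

FIRST(S): from S->ε we get {ε}. So FIRST(S) = {ε}.
FIRST(T): from T->ε we get {ε}; from T->x U we get {x}. So FIRST(T) = {ε, x}.
FIRST(U'): from U'->x we get {x}. So FIRST(U') = {x}.
FIRST(U): from U->b S T b we get {b}; from U->S' T we get {ε, b, x}; from U->U' T we get {x}. So FIRST(U) = {ε, b, x}.
FIRST(S'): from S'->ε we get {ε}; from S'->U S' S we get {ε, b, x}; from S'->U' we get {x}. So FIRST(S') = {ε, b, x}.
FOLLOW(U) includes $ since U is the start symbol.
FOLLOW(U): in T->x U, the suffix after U is empty, so FOLLOW(U) ⊇ FOLLOW(T) = {$, b, x}; in S'->U S' S, U is followed by S' S with FIRST {ε, b, x}; in S'->U S' S, the suffix after U is nullable, so FOLLOW(U) ⊇ FOLLOW(S') = {$, b, x}. Thus FOLLOW(U) = {$, b, x}.
FOLLOW(T): in U->b S T b, T is followed by b with FIRST {b}; in U->S' T, the suffix after T is empty, so FOLLOW(T) ⊇ FOLLOW(U) = {$, b, x}; in U->U' T, the suffix after T is empty, so FOLLOW(T) ⊇ FOLLOW(U) = {$, b, x}. Thus FOLLOW(T) = {$, b, x}.
FOLLOW(S'): in U->S' T, S' is followed by T with FIRST {ε, x}; in U->S' T, the suffix after S' is nullable, so FOLLOW(S') ⊇ FOLLOW(U) = {$, b, x}; in S'->U S' S, S' is followed by S with FIRST {ε}; in S'->U S' S, the suffix after S' is nullable (adds nothing new). Thus FOLLOW(S') = {$, b, x}.
FOLLOW(S): in U->b S T b, S is followed by T b with FIRST {b, x}; in S'->U S' S, the suffix after S is empty, so FOLLOW(S) ⊇ FOLLOW(S') = {$, b, x}. Thus FOLLOW(S) = {$, b, x}.
FOLLOW(U'): in U->U' T, U' is followed by T with FIRST {ε, x}; in U->U' T, the suffix after U' is nullable, so FOLLOW(U') ⊇ FOLLOW(U) = {$, b, x}; in S'->U', the suffix after U' is empty, so FOLLOW(U') ⊇ FOLLOW(S') = {$, b, x}. Thus FOLLOW(U') = {$, b, x}.

{$, b, x}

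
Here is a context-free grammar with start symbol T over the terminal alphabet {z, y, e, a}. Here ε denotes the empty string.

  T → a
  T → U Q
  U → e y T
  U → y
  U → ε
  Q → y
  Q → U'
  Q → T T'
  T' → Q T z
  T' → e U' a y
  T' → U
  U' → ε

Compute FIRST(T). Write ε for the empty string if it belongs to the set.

{ε, a, e, y, z}

FIRST(U): from U→e y T we get {e}; from U→y we get {y}; from U→ε we get {ε}. So FIRST(U) = {ε, e, y}.
FIRST(U'): from U'→ε we get {ε}. So FIRST(U') = {ε}.
FIRST(T): from T→a we get {a}; from T→U Q we get {ε, a, e, y, z}. So FIRST(T) = {ε, a, e, y, z}.
FIRST(Q): from Q→y we get {y}; from Q→U' we get {ε}; from Q→T T' we get {ε, a, e, y, z}. So FIRST(Q) = {ε, a, e, y, z}.
FIRST(T'): from T'→Q T z we get {a, e, y, z}; from T'→e U' a y we get {e}; from T'→U we get {ε, e, y}. So FIRST(T') = {ε, a, e, y, z}.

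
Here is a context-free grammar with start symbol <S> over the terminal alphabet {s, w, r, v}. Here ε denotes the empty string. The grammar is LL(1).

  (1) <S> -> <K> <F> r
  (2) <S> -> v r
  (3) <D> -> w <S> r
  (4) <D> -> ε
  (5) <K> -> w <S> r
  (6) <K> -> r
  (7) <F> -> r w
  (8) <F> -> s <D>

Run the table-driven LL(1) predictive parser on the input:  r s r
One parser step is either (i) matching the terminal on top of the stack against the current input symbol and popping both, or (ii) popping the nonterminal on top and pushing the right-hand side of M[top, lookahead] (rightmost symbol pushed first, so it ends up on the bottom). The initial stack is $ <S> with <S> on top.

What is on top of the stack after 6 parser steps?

r

step 1: stack=$ <S>  input=r s r $  — expand <S> -> <K> <F> r
step 2: stack=$ r <F> <K>  input=r s r $  — expand <K> -> r
step 3: stack=$ r <F> r  input=r s r $  — match r
step 4: stack=$ r <F>  input=s r $  — expand <F> -> s <D>
step 5: stack=$ r <D> s  input=s r $  — match s
step 6: stack=$ r <D>  input=r $  — expand <D> -> ε
Stack after step 6: $ r (top = r).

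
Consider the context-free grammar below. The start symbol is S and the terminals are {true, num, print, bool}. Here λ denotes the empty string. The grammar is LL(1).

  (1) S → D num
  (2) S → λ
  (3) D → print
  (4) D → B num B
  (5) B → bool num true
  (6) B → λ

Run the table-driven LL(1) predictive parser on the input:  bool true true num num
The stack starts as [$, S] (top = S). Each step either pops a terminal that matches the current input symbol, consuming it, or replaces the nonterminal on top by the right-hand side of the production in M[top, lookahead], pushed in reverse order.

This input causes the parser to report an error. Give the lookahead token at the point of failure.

     Stack                      Input                     Action
  1  $ S                        bool true true num num $  expand S → D num
  2  $ num D                    bool true true num num $  expand D → B num B
  3  $ num B num B              bool true true num num $  expand B → bool num true
  4  $ num B num true num bool  bool true true num num $  match bool
  5  $ num B num true num       true true num num $       error: top is terminal num but lookahead is true

true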